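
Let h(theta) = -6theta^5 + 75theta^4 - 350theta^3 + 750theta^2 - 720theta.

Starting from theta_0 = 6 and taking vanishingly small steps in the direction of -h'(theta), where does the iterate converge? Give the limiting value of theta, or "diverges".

h'(theta) = -30(theta - 4)(theta - 3)(theta - 2)(theta - 1), so h'(6) = -3600.
Gradient descent moves in the -h' direction, i.e. theta is increasing.
There is no critical point above theta=6, and h' keeps the same sign, so the iterate runs off to +∞.

diverges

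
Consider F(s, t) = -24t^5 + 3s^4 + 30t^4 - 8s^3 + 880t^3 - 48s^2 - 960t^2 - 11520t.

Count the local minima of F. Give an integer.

F separates as a function of s plus a function of t, so ∇F=0 decouples.
∂F/∂s = 12s(s - 4)(s + 2) = 0 at s ∈ {-2, 0, 4}; ∂F/∂t = -120(t - 4)(t - 3)(t + 2)(t + 4) = 0 at t ∈ {-4, -2, 3, 4}.
The Hessian is diagonal: diag(F_ss, F_tt). Second derivatives: F_ss(-2)=144, F_ss(0)=-96, F_ss(4)=288; F_tt(-4)=13440, F_tt(-2)=-7200, F_tt(3)=4200, F_tt(4)=-5760.
Local minima occur where both diagonal entries positive: (-2, -4), (-2, 3), (4, -4), (4, 3). Count: 4.

4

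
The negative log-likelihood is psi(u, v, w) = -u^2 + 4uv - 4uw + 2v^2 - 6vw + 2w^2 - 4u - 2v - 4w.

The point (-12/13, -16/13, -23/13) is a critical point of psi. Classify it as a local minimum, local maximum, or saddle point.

The Hessian is constant: H = [[-2, 4, -4], [4, 4, -6], [-4, -6, 4]].
Leading principal minors: Δ₁ = -2, Δ₂ = -24, Δ₃ = 104.
The minors fit neither the all-positive nor the alternating-sign pattern, so H is indefinite: a saddle point.

saddle point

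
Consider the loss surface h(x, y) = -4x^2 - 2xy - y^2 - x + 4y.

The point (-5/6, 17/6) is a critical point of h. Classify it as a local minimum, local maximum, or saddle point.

local maximum

The Hessian of h is constant: H = [[-8, -2], [-2, -2]].
det(H) = (-8)·(-2) − (-2)² = 12.
det(H) > 0 and tr(H) = -10 < 0, so H is negative definite and the point is a local maximum.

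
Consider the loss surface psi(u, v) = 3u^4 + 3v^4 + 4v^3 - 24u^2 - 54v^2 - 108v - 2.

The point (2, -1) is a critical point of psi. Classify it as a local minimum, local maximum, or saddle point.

The mixed partial ∂²psi/∂u∂v is 0, so the Hessian at any point is diag(psi_uu, psi_vv) = diag(12(3u^2 - 4), 12(3v^2 + 2v - 9)).
At (2, -1): H = diag(96, -96).
The eigenvalues have opposite signs, so H is indefinite: a saddle point.

saddle point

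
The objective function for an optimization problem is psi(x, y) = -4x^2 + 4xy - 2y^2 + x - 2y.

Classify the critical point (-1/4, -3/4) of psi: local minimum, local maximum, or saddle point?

local maximum

The Hessian of psi is constant: H = [[-8, 4], [4, -4]].
det(H) = (-8)·(-4) − 4² = 16.
det(H) > 0 and tr(H) = -12 < 0, so H is negative definite and the point is a local maximum.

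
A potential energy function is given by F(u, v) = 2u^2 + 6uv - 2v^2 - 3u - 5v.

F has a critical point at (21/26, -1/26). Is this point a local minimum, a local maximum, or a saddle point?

saddle point

The Hessian of F is constant: H = [[4, 6], [6, -4]].
det(H) = 4·(-4) − 6² = -52.
Since det(H) < 0, H is indefinite and the critical point is a saddle point.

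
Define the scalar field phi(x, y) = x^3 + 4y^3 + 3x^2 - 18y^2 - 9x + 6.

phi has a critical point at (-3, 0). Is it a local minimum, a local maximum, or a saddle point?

local maximum

The mixed partial ∂²phi/∂x∂y is 0, so the Hessian at any point is diag(phi_xx, phi_yy) = diag(6(x + 1), 12(2y - 3)).
At (-3, 0): H = diag(-12, -36).
Both eigenvalues are negative, so H is negative definite: a local maximum.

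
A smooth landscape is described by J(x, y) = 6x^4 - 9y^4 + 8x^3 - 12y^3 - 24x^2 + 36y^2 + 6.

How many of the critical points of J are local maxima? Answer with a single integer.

2

J separates as a function of x plus a function of y, so ∇J=0 decouples.
∂J/∂x = 24x(x - 1)(x + 2) = 0 at x ∈ {-2, 0, 1}; ∂J/∂y = -36y(y - 1)(y + 2) = 0 at y ∈ {-2, 0, 1}.
The Hessian is diagonal: diag(J_xx, J_yy). Second derivatives: J_xx(-2)=144, J_xx(0)=-48, J_xx(1)=72; J_yy(-2)=-216, J_yy(0)=72, J_yy(1)=-108.
Local maxima occur where both diagonal entries negative: (0, -2), (0, 1). Count: 2.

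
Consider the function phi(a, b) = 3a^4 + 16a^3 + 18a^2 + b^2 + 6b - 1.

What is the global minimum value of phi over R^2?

-37

phi(a,b) separates as P(a) + Q(b) − 1, so its minimum is min P + min Q − 1.
P'(a) = 12a(a + 1)(a + 3) vanishes at a ∈ {-3, -1, 0}; Q'(b) = 2b + 6 vanishes at b ∈ {-3}.
Local minima of P (where P''>0): P(-3)=-27, P(0)=0. Local minima of Q: Q(-3)=-9.
So the global minimum of phi is P(-3) + Q(-3) − 1 = -27 − 9 − 1 = -37, attained at (-3, -3).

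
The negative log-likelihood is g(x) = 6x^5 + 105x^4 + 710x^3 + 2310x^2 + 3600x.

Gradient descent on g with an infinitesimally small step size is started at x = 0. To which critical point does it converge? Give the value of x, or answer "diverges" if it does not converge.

g'(x) = 30(x + 2)(x + 3)(x + 4)(x + 5), so g'(0) = 3600.
Gradient descent moves in the -g' direction, i.e. x is decreasing.
The nearest critical point in that direction is x = -2, where g'' = 180 > 0 (a local minimum). The iterate converges there.

-2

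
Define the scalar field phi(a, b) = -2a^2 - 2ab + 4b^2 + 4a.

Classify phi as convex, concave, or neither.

neither

phi is quadratic, so its Hessian is the constant matrix H = [[-4, -2], [-2, 8]].
det(H) = -36, tr(H) = 4.
det(H) < 0, so H is indefinite: neither convex nor concave.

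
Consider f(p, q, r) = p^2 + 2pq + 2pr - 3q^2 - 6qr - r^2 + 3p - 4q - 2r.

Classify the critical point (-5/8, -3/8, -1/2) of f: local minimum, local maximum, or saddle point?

saddle point

The Hessian is constant: H = [[2, 2, 2], [2, -6, -6], [2, -6, -2]].
Leading principal minors: Δ₁ = 2, Δ₂ = -16, Δ₃ = -64.
The minors fit neither the all-positive nor the alternating-sign pattern, so H is indefinite: a saddle point.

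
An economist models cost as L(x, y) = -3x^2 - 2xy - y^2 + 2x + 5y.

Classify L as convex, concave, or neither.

L is quadratic, so its Hessian is the constant matrix H = [[-6, -2], [-2, -2]].
det(H) = 8, tr(H) = -8.
det(H) > 0 and tr(H) < 0, so H is negative definite everywhere: concave.

concave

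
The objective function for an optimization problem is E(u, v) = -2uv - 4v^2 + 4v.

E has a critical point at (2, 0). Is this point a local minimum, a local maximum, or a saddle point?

saddle point

The Hessian of E is constant: H = [[0, -2], [-2, -8]].
det(H) = 0·(-8) − (-2)² = -4.
Since det(H) < 0, H is indefinite and the critical point is a saddle point.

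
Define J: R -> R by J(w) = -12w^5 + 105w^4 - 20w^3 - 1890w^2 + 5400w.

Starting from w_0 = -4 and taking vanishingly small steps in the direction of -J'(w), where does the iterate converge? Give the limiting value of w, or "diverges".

-3

J'(w) = -60(w - 5)(w - 3)(w - 2)(w + 3), so J'(-4) = -22680.
Gradient descent moves in the -J' direction, i.e. w is increasing.
The nearest critical point in that direction is w = -3, where J'' = 14400 > 0 (a local minimum). The iterate converges there.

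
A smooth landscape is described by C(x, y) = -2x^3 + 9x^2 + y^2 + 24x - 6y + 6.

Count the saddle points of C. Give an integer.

1

C separates as a function of x plus a function of y, so ∇C=0 decouples.
∂C/∂x = -6(x - 4)(x + 1) = 0 at x ∈ {-1, 4}; ∂C/∂y = 2(y - 3) = 0 at y ∈ {3}.
The Hessian is diagonal: diag(C_xx, C_yy). Second derivatives: C_xx(-1)=30, C_xx(4)=-30; C_yy(3)=2.
Saddle points occur where the two diagonal entries have opposite signs: (4, 3). Count: 1.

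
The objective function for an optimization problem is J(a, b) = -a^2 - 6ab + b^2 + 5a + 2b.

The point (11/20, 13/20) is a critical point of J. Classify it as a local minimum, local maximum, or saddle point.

saddle point

The Hessian of J is constant: H = [[-2, -6], [-6, 2]].
det(H) = (-2)·2 − (-6)² = -40.
Since det(H) < 0, H is indefinite and the critical point is a saddle point.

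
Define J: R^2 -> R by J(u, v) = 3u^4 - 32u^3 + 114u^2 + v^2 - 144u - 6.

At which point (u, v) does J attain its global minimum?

J(u,v) separates as P(u) + Q(v) − 6, so its minimum is min P + min Q − 6.
P'(u) = 12(u - 4)(u - 3)(u - 1) vanishes at u ∈ {1, 3, 4}; Q'(v) = 2v vanishes at v ∈ {0}.
Local minima of P (where P''>0): P(1)=-59, P(4)=-32. Local minima of Q: Q(0)=0.
So the global minimum of J is P(1) + Q(0) − 6 = -59 + 0 − 6 = -65, attained at (1, 0).

(1, 0)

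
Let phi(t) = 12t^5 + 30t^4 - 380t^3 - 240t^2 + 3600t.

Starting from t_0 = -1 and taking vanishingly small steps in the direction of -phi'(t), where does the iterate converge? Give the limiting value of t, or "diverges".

phi'(t) = 60(t - 3)(t - 2)(t + 2)(t + 5), so phi'(-1) = 2880.
Gradient descent moves in the -phi' direction, i.e. t is decreasing.
The nearest critical point in that direction is t = -2, where phi'' = 3600 > 0 (a local minimum). The iterate converges there.

-2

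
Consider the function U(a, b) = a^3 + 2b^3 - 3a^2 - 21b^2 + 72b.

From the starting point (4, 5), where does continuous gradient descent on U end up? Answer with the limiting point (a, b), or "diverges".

(2, 4)

U is separable, so gradient descent decouples: a follows -∂U/∂a, b follows -∂U/∂b.
∂U/∂a = 3a(a - 2); at a=4 this is 24, so a decreases.
∂U/∂b = 6(b - 4)(b - 3); at b=5 this is 12, so b decreases.
a converges to its nearest critical value 2 (a local min of the a-part); b converges to 4. The iterate converges to (2, 4).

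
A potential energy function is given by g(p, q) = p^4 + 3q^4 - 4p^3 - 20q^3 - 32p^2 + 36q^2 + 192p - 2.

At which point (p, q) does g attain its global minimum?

g(p,q) separates as A(p) + B(q) − 2, so its minimum is min A + min B − 2.
A'(p) = 4(p - 4)(p - 3)(p + 4) vanishes at p ∈ {-4, 3, 4}; B'(q) = 12q(q - 3)(q - 2) vanishes at q ∈ {0, 2, 3}.
Local minima of A (where A''>0): A(-4)=-768, A(4)=256. Local minima of B: B(0)=0, B(3)=27.
So the global minimum of g is A(-4) + B(0) − 2 = -768 + 0 − 2 = -770, attained at (-4, 0).

(-4, 0)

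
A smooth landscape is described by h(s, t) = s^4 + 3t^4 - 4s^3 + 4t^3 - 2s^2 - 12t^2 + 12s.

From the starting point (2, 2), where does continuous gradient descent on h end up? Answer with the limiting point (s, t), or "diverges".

(3, 1)

h is separable, so gradient descent decouples: s follows -∂h/∂s, t follows -∂h/∂t.
∂h/∂s = 4(s - 3)(s - 1)(s + 1); at s=2 this is -12, so s increases.
∂h/∂t = 12t(t - 1)(t + 2); at t=2 this is 96, so t decreases.
s converges to its nearest critical value 3 (a local min of the s-part); t converges to 1. The iterate converges to (3, 1).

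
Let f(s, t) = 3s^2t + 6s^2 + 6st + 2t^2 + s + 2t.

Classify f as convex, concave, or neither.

The term 3s^2t is cubic, so the Hessian is not constant.
∂²f/∂s² = 6t + 12, which takes both signs as t varies (negative for sufficiently negative t). A diagonal entry of the Hessian changing sign means the Hessian is neither positive- nor negative-semidefinite on all of R^2.

neither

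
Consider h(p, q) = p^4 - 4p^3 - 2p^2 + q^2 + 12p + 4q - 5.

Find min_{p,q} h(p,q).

h(p,q) separates as A(p) + B(q) − 5, so its minimum is min A + min B − 5.
A'(p) = 4(p - 3)(p - 1)(p + 1) vanishes at p ∈ {-1, 1, 3}; B'(q) = 2q + 4 vanishes at q ∈ {-2}.
Local minima of A (where A''>0): A(-1)=-9, A(3)=-9. Local minima of B: B(-2)=-4.
So the global minimum of h is A(-1) + B(-2) − 5 = -9 − 4 − 5 = -18, attained at (-1, -2).

-18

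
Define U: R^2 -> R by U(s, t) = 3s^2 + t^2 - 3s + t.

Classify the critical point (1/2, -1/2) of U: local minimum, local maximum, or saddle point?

local minimum

The Hessian of U is constant: H = [[6, 0], [0, 2]].
det(H) = 6·2 − 0² = 12.
det(H) > 0 and tr(H) = 8 > 0, so H is positive definite and the point is a local minimum.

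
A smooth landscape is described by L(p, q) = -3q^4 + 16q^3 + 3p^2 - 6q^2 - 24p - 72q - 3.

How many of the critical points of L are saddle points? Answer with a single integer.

L separates as a function of p plus a function of q, so ∇L=0 decouples.
∂L/∂p = 6(p - 4) = 0 at p ∈ {4}; ∂L/∂q = -12(q - 3)(q - 2)(q + 1) = 0 at q ∈ {-1, 2, 3}.
The Hessian is diagonal: diag(L_pp, L_qq). Second derivatives: L_pp(4)=6; L_qq(-1)=-144, L_qq(2)=36, L_qq(3)=-48.
Saddle points occur where the two diagonal entries have opposite signs: (4, -1), (4, 3). Count: 2.

2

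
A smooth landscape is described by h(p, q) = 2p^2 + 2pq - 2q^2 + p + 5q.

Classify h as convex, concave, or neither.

h is quadratic, so its Hessian is the constant matrix H = [[4, 2], [2, -4]].
det(H) = -20, tr(H) = 0.
det(H) < 0, so H is indefinite: neither convex nor concave.

neither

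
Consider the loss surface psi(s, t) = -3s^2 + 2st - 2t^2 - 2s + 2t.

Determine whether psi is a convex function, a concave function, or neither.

psi is quadratic, so its Hessian is the constant matrix H = [[-6, 2], [2, -4]].
det(H) = 20, tr(H) = -10.
det(H) > 0 and tr(H) < 0, so H is negative definite everywhere: concave.

concave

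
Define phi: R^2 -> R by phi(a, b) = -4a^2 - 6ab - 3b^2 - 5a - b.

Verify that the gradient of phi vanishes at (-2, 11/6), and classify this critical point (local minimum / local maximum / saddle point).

∇phi = (-8a - 6b - 5, -6a - 6b - 1); substituting (-2, 11/6) gives ∇phi = (0, 0), so (-2, 11/6) is indeed a critical point.
The Hessian of phi is constant: H = [[-8, -6], [-6, -6]].
det(H) = (-8)·(-6) − (-6)² = 12.
det(H) > 0 and tr(H) = -14 < 0, so H is negative definite and the point is a local maximum.

local maximum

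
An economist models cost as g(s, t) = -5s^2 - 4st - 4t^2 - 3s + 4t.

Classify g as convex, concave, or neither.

concave

g is quadratic, so its Hessian is the constant matrix H = [[-10, -4], [-4, -8]].
det(H) = 64, tr(H) = -18.
det(H) > 0 and tr(H) < 0, so H is negative definite everywhere: concave.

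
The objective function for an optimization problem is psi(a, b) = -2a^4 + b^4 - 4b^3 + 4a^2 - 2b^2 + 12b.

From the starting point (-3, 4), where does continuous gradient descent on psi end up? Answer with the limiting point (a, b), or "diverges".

diverges

psi is separable, so gradient descent decouples: a follows -∂psi/∂a, b follows -∂psi/∂b.
∂psi/∂a = -8a(a - 1)(a + 1); at a=-3 this is 192, so a decreases.
∂psi/∂b = 4(b - 3)(b - 1)(b + 1); at b=4 this is 60, so b decreases.
The a-coordinate has no critical point in that direction and runs off to infinity.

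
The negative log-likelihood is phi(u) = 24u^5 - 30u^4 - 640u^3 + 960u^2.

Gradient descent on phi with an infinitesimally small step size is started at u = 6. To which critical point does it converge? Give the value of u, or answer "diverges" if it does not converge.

phi'(u) = 120u(u - 4)(u - 1)(u + 4), so phi'(6) = 72000.
Gradient descent moves in the -phi' direction, i.e. u is decreasing.
The nearest critical point in that direction is u = 4, where phi'' = 11520 > 0 (a local minimum). The iterate converges there.

4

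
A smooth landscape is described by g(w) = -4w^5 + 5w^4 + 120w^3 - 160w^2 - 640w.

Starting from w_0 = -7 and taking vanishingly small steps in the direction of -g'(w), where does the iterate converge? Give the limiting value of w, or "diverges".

g'(w) = -20(w - 4)(w - 2)(w + 1)(w + 4), so g'(-7) = -35640.
Gradient descent moves in the -g' direction, i.e. w is increasing.
The nearest critical point in that direction is w = -4, where g'' = 2880 > 0 (a local minimum). The iterate converges there.

-4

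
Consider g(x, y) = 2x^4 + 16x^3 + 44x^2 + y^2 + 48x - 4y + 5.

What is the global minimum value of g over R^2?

-17

g(x,y) separates as P(x) + Q(y) + 5, so its minimum is min P + min Q + 5.
P'(x) = 8(x + 1)(x + 2)(x + 3) vanishes at x ∈ {-3, -2, -1}; Q'(y) = 2y - 4 vanishes at y ∈ {2}.
Local minima of P (where P''>0): P(-3)=-18, P(-1)=-18. Local minima of Q: Q(2)=-4.
So the global minimum of g is P(-3) + Q(2) + 5 = -18 − 4 + 5 = -17, attained at (-3, 2).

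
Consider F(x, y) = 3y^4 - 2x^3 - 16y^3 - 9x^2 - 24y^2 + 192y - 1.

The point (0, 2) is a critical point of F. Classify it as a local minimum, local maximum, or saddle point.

local maximum

The mixed partial ∂²F/∂x∂y is 0, so the Hessian at any point is diag(F_xx, F_yy) = diag(-6(2x + 3), 12(3y^2 - 8y - 4)).
At (0, 2): H = diag(-18, -96).
Both eigenvalues are negative, so H is negative definite: a local maximum.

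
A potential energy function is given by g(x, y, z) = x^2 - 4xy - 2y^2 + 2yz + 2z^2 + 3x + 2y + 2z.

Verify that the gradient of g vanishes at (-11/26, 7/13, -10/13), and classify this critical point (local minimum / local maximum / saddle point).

∇g = (2x - 4y + 3, -4x - 4y + 2z + 2, 2y + 4z + 2); substituting (-11/26, 7/13, -10/13) gives ∇g = (0, 0, 0), so (-11/26, 7/13, -10/13) is indeed a critical point.
The Hessian is constant: H = [[2, -4, 0], [-4, -4, 2], [0, 2, 4]].
Leading principal minors: Δ₁ = 2, Δ₂ = -24, Δ₃ = -104.
The minors fit neither the all-positive nor the alternating-sign pattern, so H is indefinite: a saddle point.

saddle point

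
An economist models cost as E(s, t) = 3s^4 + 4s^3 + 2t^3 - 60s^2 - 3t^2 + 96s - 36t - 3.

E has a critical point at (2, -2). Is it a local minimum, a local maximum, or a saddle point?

The mixed partial ∂²E/∂s∂t is 0, so the Hessian at any point is diag(E_ss, E_tt) = diag(12(3s^2 + 2s - 10), 6(2t - 1)).
At (2, -2): H = diag(72, -30).
The eigenvalues have opposite signs, so H is indefinite: a saddle point.

saddle point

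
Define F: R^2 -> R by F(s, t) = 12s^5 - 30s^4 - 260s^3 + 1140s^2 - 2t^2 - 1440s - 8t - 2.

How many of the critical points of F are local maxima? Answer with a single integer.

2

F separates as a function of s plus a function of t, so ∇F=0 decouples.
∂F/∂s = 60(s - 3)(s - 2)(s - 1)(s + 4) = 0 at s ∈ {-4, 1, 2, 3}; ∂F/∂t = -4(t + 2) = 0 at t ∈ {-2}.
The Hessian is diagonal: diag(F_ss, F_tt). Second derivatives: F_ss(-4)=-12600, F_ss(1)=600, F_ss(2)=-360, F_ss(3)=840; F_tt(-2)=-4.
Local maxima occur where both diagonal entries negative: (-4, -2), (2, -2). Count: 2.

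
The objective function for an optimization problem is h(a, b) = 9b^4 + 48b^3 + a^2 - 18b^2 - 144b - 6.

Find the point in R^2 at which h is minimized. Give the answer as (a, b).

h(a,b) separates as P(a) + Q(b) − 6, so its minimum is min P + min Q − 6.
P'(a) = 2a vanishes at a ∈ {0}; Q'(b) = 36(b - 1)(b + 1)(b + 4) vanishes at b ∈ {-4, -1, 1}.
Local minima of P (where P''>0): P(0)=0. Local minima of Q: Q(-4)=-480, Q(1)=-105.
So the global minimum of h is P(0) + Q(-4) − 6 = 0 − 480 − 6 = -486, attained at (0, -4).

(0, -4)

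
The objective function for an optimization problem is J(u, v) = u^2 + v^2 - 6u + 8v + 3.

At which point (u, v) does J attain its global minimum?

J(u,v) separates as P(u) + Q(v) + 3, so its minimum is min P + min Q + 3.
P'(u) = 2u - 6 vanishes at u ∈ {3}; Q'(v) = 2v + 8 vanishes at v ∈ {-4}.
Local minima of P (where P''>0): P(3)=-9. Local minima of Q: Q(-4)=-16.
So the global minimum of J is P(3) + Q(-4) + 3 = -9 − 16 + 3 = -22, attained at (3, -4).

(3, -4)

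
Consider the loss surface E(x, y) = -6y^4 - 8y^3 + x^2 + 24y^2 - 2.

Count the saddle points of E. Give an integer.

2

E separates as a function of x plus a function of y, so ∇E=0 decouples.
∂E/∂x = 2x = 0 at x ∈ {0}; ∂E/∂y = -24y(y - 1)(y + 2) = 0 at y ∈ {-2, 0, 1}.
The Hessian is diagonal: diag(E_xx, E_yy). Second derivatives: E_xx(0)=2; E_yy(-2)=-144, E_yy(0)=48, E_yy(1)=-72.
Saddle points occur where the two diagonal entries have opposite signs: (0, -2), (0, 1). Count: 2.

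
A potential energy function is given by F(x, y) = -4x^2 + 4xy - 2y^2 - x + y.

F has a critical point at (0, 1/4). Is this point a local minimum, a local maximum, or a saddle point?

The Hessian of F is constant: H = [[-8, 4], [4, -4]].
det(H) = (-8)·(-4) − 4² = 16.
det(H) > 0 and tr(H) = -12 < 0, so H is negative definite and the point is a local maximum.

local maximum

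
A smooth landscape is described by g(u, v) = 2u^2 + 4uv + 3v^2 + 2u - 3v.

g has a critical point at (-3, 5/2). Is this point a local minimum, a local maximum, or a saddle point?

The Hessian of g is constant: H = [[4, 4], [4, 6]].
det(H) = 4·6 − 4² = 8.
det(H) > 0 and tr(H) = 10 > 0, so H is positive definite and the point is a local minimum.

local minimum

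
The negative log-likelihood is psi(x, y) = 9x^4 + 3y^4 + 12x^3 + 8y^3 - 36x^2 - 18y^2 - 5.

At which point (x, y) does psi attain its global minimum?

psi(x,y) separates as P(x) + Q(y) − 5, so its minimum is min P + min Q − 5.
P'(x) = 36x(x - 1)(x + 2) vanishes at x ∈ {-2, 0, 1}; Q'(y) = 12y(y - 1)(y + 3) vanishes at y ∈ {-3, 0, 1}.
Local minima of P (where P''>0): P(-2)=-96, P(1)=-15. Local minima of Q: Q(-3)=-135, Q(1)=-7.
So the global minimum of psi is P(-2) + Q(-3) − 5 = -96 − 135 − 5 = -236, attained at (-2, -3).

(-2, -3)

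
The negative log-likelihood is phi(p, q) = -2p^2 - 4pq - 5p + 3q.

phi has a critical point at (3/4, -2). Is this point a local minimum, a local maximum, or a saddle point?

saddle point

The Hessian of phi is constant: H = [[-4, -4], [-4, 0]].
det(H) = (-4)·0 − (-4)² = -16.
Since det(H) < 0, H is indefinite and the critical point is a saddle point.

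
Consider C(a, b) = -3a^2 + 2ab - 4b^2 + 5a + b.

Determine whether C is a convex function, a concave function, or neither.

C is quadratic, so its Hessian is the constant matrix H = [[-6, 2], [2, -8]].
det(H) = 44, tr(H) = -14.
det(H) > 0 and tr(H) < 0, so H is negative definite everywhere: concave.

concave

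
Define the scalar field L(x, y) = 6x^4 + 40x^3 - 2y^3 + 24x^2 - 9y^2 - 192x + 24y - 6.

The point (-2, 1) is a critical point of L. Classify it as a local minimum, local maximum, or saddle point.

The mixed partial ∂²L/∂x∂y is 0, so the Hessian at any point is diag(L_xx, L_yy) = diag(24(3x^2 + 10x + 2), -6(2y + 3)).
At (-2, 1): H = diag(-144, -30).
Both eigenvalues are negative, so H is negative definite: a local maximum.

local maximum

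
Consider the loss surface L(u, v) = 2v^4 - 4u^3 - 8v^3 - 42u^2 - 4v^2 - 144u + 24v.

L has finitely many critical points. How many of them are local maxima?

1

L separates as a function of u plus a function of v, so ∇L=0 decouples.
∂L/∂u = -12(u + 3)(u + 4) = 0 at u ∈ {-4, -3}; ∂L/∂v = 8(v - 3)(v - 1)(v + 1) = 0 at v ∈ {-1, 1, 3}.
The Hessian is diagonal: diag(L_uu, L_vv). Second derivatives: L_uu(-4)=12, L_uu(-3)=-12; L_vv(-1)=64, L_vv(1)=-32, L_vv(3)=64.
Local maxima occur where both diagonal entries negative: (-3, 1). Count: 1.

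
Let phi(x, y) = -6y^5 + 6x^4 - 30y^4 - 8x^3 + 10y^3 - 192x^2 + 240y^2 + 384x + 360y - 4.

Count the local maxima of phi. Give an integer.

phi separates as a function of x plus a function of y, so ∇phi=0 decouples.
∂phi/∂x = 24(x - 4)(x - 1)(x + 4) = 0 at x ∈ {-4, 1, 4}; ∂phi/∂y = -30(y - 2)(y + 1)(y + 2)(y + 3) = 0 at y ∈ {-3, -2, -1, 2}.
The Hessian is diagonal: diag(phi_xx, phi_yy). Second derivatives: phi_xx(-4)=960, phi_xx(1)=-360, phi_xx(4)=576; phi_yy(-3)=300, phi_yy(-2)=-120, phi_yy(-1)=180, phi_yy(2)=-1800.
Local maxima occur where both diagonal entries negative: (1, -2), (1, 2). Count: 2.

2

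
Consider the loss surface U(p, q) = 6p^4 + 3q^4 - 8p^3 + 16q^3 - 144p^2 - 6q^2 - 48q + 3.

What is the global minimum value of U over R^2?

U(p,q) separates as A(p) + B(q) + 3, so its minimum is min A + min B + 3.
A'(p) = 24p(p - 4)(p + 3) vanishes at p ∈ {-3, 0, 4}; B'(q) = 12(q - 1)(q + 1)(q + 4) vanishes at q ∈ {-4, -1, 1}.
Local minima of A (where A''>0): A(-3)=-594, A(4)=-1280. Local minima of B: B(-4)=-160, B(1)=-35.
So the global minimum of U is A(4) + B(-4) + 3 = -1280 − 160 + 3 = -1437, attained at (4, -4).

-1437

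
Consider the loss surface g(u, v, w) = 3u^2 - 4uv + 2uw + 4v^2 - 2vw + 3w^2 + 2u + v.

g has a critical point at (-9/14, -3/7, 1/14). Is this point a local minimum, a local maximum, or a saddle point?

The Hessian is constant: H = [[6, -4, 2], [-4, 8, -2], [2, -2, 6]].
Leading principal minors: Δ₁ = 6, Δ₂ = 32, Δ₃ = 168.
All leading minors are positive, so H is positive definite: a local minimum.

local minimum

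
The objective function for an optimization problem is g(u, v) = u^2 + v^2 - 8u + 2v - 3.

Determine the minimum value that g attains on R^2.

-20

g(u,v) separates as P(u) + Q(v) − 3, so its minimum is min P + min Q − 3.
P'(u) = 2u - 8 vanishes at u ∈ {4}; Q'(v) = 2v + 2 vanishes at v ∈ {-1}.
Local minima of P (where P''>0): P(4)=-16. Local minima of Q: Q(-1)=-1.
So the global minimum of g is P(4) + Q(-1) − 3 = -16 − 1 − 3 = -20, attained at (4, -1).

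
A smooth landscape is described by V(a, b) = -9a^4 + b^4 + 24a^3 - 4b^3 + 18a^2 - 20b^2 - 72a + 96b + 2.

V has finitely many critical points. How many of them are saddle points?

5

V separates as a function of a plus a function of b, so ∇V=0 decouples.
∂V/∂a = -36(a - 2)(a - 1)(a + 1) = 0 at a ∈ {-1, 1, 2}; ∂V/∂b = 4(b - 4)(b - 2)(b + 3) = 0 at b ∈ {-3, 2, 4}.
The Hessian is diagonal: diag(V_aa, V_bb). Second derivatives: V_aa(-1)=-216, V_aa(1)=72, V_aa(2)=-108; V_bb(-3)=140, V_bb(2)=-40, V_bb(4)=56.
Saddle points occur where the two diagonal entries have opposite signs: (-1, -3), (-1, 4), (1, 2), (2, -3), (2, 4). Count: 5.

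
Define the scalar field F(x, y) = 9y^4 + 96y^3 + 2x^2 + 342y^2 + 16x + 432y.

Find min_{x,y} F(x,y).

F(x,y) separates as P(x) + Q(y), so its minimum is min P + min Q.
P'(x) = 4x + 16 vanishes at x ∈ {-4}; Q'(y) = 36(y + 1)(y + 3)(y + 4) vanishes at y ∈ {-4, -3, -1}.
Local minima of P (where P''>0): P(-4)=-32. Local minima of Q: Q(-4)=-96, Q(-1)=-177.
So the global minimum of F is P(-4) + Q(-1) = -32 − 177 = -209, attained at (-4, -1).

-209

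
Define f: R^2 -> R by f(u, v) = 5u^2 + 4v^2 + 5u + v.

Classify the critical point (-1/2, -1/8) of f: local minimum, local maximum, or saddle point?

local minimum

The Hessian of f is constant: H = [[10, 0], [0, 8]].
det(H) = 10·8 − 0² = 80.
det(H) > 0 and tr(H) = 18 > 0, so H is positive definite and the point is a local minimum.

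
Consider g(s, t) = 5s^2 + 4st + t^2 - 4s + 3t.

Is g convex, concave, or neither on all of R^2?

convex

g is quadratic, so its Hessian is the constant matrix H = [[10, 4], [4, 2]].
det(H) = 4, tr(H) = 12.
det(H) > 0 and tr(H) > 0, so H is positive definite everywhere: convex.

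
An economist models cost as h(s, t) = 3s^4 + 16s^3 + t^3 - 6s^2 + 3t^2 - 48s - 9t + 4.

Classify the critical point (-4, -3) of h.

saddle point

The mixed partial ∂²h/∂s∂t is 0, so the Hessian at any point is diag(h_ss, h_tt) = diag(12(3s^2 + 8s - 1), 6(t + 1)).
At (-4, -3): H = diag(180, -12).
The eigenvalues have opposite signs, so H is indefinite: a saddle point.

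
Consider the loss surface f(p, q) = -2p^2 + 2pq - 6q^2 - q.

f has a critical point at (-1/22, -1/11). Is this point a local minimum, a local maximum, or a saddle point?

The Hessian of f is constant: H = [[-4, 2], [2, -12]].
det(H) = (-4)·(-12) − 2² = 44.
det(H) > 0 and tr(H) = -16 < 0, so H is negative definite and the point is a local maximum.

local maximum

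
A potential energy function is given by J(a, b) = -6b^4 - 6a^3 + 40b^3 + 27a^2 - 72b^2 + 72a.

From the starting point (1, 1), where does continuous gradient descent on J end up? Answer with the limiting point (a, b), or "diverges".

(-1, 2)

J is separable, so gradient descent decouples: a follows -∂J/∂a, b follows -∂J/∂b.
∂J/∂a = -18(a - 4)(a + 1); at a=1 this is 108, so a decreases.
∂J/∂b = -24b(b - 3)(b - 2); at b=1 this is -48, so b increases.
a converges to its nearest critical value -1 (a local min of the a-part); b converges to 2. The iterate converges to (-1, 2).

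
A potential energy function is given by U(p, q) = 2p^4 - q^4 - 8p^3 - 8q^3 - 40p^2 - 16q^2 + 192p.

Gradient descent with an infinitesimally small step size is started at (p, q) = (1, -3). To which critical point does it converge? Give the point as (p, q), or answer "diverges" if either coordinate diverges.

U is separable, so gradient descent decouples: p follows -∂U/∂p, q follows -∂U/∂q.
∂U/∂p = 8(p - 4)(p - 2)(p + 3); at p=1 this is 96, so p decreases.
∂U/∂q = -4q(q + 2)(q + 4); at q=-3 this is -12, so q increases.
p converges to its nearest critical value -3 (a local min of the p-part); q converges to -2. The iterate converges to (-3, -2).

(-3, -2)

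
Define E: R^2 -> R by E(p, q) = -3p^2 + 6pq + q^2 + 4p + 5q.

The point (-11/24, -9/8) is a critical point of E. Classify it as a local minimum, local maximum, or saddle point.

saddle point

The Hessian of E is constant: H = [[-6, 6], [6, 2]].
det(H) = (-6)·2 − 6² = -48.
Since det(H) < 0, H is indefinite and the critical point is a saddle point.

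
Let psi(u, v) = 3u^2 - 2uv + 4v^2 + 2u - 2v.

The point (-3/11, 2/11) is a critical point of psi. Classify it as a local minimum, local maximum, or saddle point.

The Hessian of psi is constant: H = [[6, -2], [-2, 8]].
det(H) = 6·8 − (-2)² = 44.
det(H) > 0 and tr(H) = 14 > 0, so H is positive definite and the point is a local minimum.

local minimum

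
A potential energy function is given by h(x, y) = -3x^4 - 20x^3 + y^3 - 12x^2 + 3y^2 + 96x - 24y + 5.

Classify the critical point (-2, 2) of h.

local minimum

The mixed partial ∂²h/∂x∂y is 0, so the Hessian at any point is diag(h_xx, h_yy) = diag(-12(3x^2 + 10x + 2), 6(y + 1)).
At (-2, 2): H = diag(72, 18).
Both eigenvalues are positive, so H is positive definite: a local minimum.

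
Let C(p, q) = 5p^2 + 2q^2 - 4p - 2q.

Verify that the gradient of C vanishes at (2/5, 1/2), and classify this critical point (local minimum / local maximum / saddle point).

local minimum

∇C = (10p - 4, 4q - 2); substituting (2/5, 1/2) gives ∇C = (0, 0), so (2/5, 1/2) is indeed a critical point.
The Hessian of C is constant: H = [[10, 0], [0, 4]].
det(H) = 10·4 − 0² = 40.
det(H) > 0 and tr(H) = 14 > 0, so H is positive definite and the point is a local minimum.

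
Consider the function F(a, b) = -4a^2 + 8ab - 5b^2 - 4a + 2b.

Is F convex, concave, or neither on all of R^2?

concave

F is quadratic, so its Hessian is the constant matrix H = [[-8, 8], [8, -10]].
det(H) = 16, tr(H) = -18.
det(H) > 0 and tr(H) < 0, so H is negative definite everywhere: concave.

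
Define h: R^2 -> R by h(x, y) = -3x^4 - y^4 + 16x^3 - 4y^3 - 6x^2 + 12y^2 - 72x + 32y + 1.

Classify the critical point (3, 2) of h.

local maximum

The mixed partial ∂²h/∂x∂y is 0, so the Hessian at any point is diag(h_xx, h_yy) = diag(12(-3x^2 + 8x - 1), 12(-y^2 - 2y + 2)).
At (3, 2): H = diag(-48, -72).
Both eigenvalues are negative, so H is negative definite: a local maximum.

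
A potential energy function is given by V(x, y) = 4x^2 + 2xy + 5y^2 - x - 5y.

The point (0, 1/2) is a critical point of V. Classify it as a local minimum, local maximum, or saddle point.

local minimum

The Hessian of V is constant: H = [[8, 2], [2, 10]].
det(H) = 8·10 − 2² = 76.
det(H) > 0 and tr(H) = 18 > 0, so H is positive definite and the point is a local minimum.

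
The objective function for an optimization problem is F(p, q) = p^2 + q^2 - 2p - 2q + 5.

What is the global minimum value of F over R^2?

F(p,q) separates as A(p) + B(q) + 5, so its minimum is min A + min B + 5.
A'(p) = 2p - 2 vanishes at p ∈ {1}; B'(q) = 2q - 2 vanishes at q ∈ {1}.
Local minima of A (where A''>0): A(1)=-1. Local minima of B: B(1)=-1.
So the global minimum of F is A(1) + B(1) + 5 = -1 − 1 + 5 = 3, attained at (1, 1).

3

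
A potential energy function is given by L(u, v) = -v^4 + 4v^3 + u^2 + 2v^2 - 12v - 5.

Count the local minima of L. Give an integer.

L separates as a function of u plus a function of v, so ∇L=0 decouples.
∂L/∂u = 2u = 0 at u ∈ {0}; ∂L/∂v = -4(v - 3)(v - 1)(v + 1) = 0 at v ∈ {-1, 1, 3}.
The Hessian is diagonal: diag(L_uu, L_vv). Second derivatives: L_uu(0)=2; L_vv(-1)=-32, L_vv(1)=16, L_vv(3)=-32.
Local minima occur where both diagonal entries positive: (0, 1). Count: 1.

1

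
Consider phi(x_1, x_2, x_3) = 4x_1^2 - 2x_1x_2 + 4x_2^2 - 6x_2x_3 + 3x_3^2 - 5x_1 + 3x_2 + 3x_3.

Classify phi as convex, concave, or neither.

convex

phi is quadratic, so its Hessian is the constant matrix H = [[8, -2, 0], [-2, 8, -6], [0, -6, 6]].
Leading principal minors: 8, 60, 72.
All positive ⇒ H ≻ 0 ⇒ convex.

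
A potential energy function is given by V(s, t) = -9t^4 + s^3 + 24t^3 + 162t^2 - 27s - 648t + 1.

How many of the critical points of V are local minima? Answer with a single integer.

1

V separates as a function of s plus a function of t, so ∇V=0 decouples.
∂V/∂s = 3(s - 3)(s + 3) = 0 at s ∈ {-3, 3}; ∂V/∂t = -36(t - 3)(t - 2)(t + 3) = 0 at t ∈ {-3, 2, 3}.
The Hessian is diagonal: diag(V_ss, V_tt). Second derivatives: V_ss(-3)=-18, V_ss(3)=18; V_tt(-3)=-1080, V_tt(2)=180, V_tt(3)=-216.
Local minima occur where both diagonal entries positive: (3, 2). Count: 1.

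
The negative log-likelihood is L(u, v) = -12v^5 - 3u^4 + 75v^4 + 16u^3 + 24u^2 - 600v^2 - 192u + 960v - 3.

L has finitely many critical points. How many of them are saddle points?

6

L separates as a function of u plus a function of v, so ∇L=0 decouples.
∂L/∂u = -12(u - 4)(u - 2)(u + 2) = 0 at u ∈ {-2, 2, 4}; ∂L/∂v = -60(v - 4)(v - 2)(v - 1)(v + 2) = 0 at v ∈ {-2, 1, 2, 4}.
The Hessian is diagonal: diag(L_uu, L_vv). Second derivatives: L_uu(-2)=-288, L_uu(2)=96, L_uu(4)=-144; L_vv(-2)=4320, L_vv(1)=-540, L_vv(2)=480, L_vv(4)=-2160.
Saddle points occur where the two diagonal entries have opposite signs: (-2, -2), (-2, 2), (2, 1), (2, 4), (4, -2), (4, 2). Count: 6.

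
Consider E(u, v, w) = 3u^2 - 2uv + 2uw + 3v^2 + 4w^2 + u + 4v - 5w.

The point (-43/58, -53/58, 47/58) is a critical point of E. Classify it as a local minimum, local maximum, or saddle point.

The Hessian is constant: H = [[6, -2, 2], [-2, 6, 0], [2, 0, 8]].
Leading principal minors: Δ₁ = 6, Δ₂ = 32, Δ₃ = 232.
All leading minors are positive, so H is positive definite: a local minimum.

local minimum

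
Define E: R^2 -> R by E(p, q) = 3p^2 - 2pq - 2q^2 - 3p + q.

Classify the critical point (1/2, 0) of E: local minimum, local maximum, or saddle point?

saddle point

The Hessian of E is constant: H = [[6, -2], [-2, -4]].
det(H) = 6·(-4) − (-2)² = -28.
Since det(H) < 0, H is indefinite and the critical point is a saddle point.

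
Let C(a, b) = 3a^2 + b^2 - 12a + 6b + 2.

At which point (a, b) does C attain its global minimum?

(2, -3)

C(a,b) separates as P(a) + Q(b) + 2, so its minimum is min P + min Q + 2.
P'(a) = 6a - 12 vanishes at a ∈ {2}; Q'(b) = 2b + 6 vanishes at b ∈ {-3}.
Local minima of P (where P''>0): P(2)=-12. Local minima of Q: Q(-3)=-9.
So the global minimum of C is P(2) + Q(-3) + 2 = -12 − 9 + 2 = -19, attained at (2, -3).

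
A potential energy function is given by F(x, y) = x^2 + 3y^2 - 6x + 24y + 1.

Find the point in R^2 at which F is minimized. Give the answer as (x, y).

(3, -4)

F(x,y) separates as P(x) + Q(y) + 1, so its minimum is min P + min Q + 1.
P'(x) = 2x - 6 vanishes at x ∈ {3}; Q'(y) = 6y + 24 vanishes at y ∈ {-4}.
Local minima of P (where P''>0): P(3)=-9. Local minima of Q: Q(-4)=-48.
So the global minimum of F is P(3) + Q(-4) + 1 = -9 − 48 + 1 = -56, attained at (3, -4).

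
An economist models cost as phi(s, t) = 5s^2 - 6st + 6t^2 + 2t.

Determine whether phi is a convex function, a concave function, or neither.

phi is quadratic, so its Hessian is the constant matrix H = [[10, -6], [-6, 12]].
det(H) = 84, tr(H) = 22.
det(H) > 0 and tr(H) > 0, so H is positive definite everywhere: convex.

convex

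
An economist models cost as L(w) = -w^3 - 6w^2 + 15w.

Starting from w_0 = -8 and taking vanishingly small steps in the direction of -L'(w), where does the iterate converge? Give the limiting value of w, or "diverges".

-5

L'(w) = -3(w - 1)(w + 5), so L'(-8) = -81.
Gradient descent moves in the -L' direction, i.e. w is increasing.
The nearest critical point in that direction is w = -5, where L'' = 18 > 0 (a local minimum). The iterate converges there.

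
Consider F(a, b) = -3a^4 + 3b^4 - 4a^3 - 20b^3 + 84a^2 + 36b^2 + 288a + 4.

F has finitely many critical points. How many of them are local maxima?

F separates as a function of a plus a function of b, so ∇F=0 decouples.
∂F/∂a = -12(a - 4)(a + 2)(a + 3) = 0 at a ∈ {-3, -2, 4}; ∂F/∂b = 12b(b - 3)(b - 2) = 0 at b ∈ {0, 2, 3}.
The Hessian is diagonal: diag(F_aa, F_bb). Second derivatives: F_aa(-3)=-84, F_aa(-2)=72, F_aa(4)=-504; F_bb(0)=72, F_bb(2)=-24, F_bb(3)=36.
Local maxima occur where both diagonal entries negative: (-3, 2), (4, 2). Count: 2.

2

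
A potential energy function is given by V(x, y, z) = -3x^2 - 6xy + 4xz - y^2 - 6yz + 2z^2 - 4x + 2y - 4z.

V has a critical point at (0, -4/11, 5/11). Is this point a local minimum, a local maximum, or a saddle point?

saddle point

The Hessian is constant: H = [[-6, -6, 4], [-6, -2, -6], [4, -6, 4]].
Leading principal minors: Δ₁ = -6, Δ₂ = -24, Δ₃ = 440.
The minors fit neither the all-positive nor the alternating-sign pattern, so H is indefinite: a saddle point.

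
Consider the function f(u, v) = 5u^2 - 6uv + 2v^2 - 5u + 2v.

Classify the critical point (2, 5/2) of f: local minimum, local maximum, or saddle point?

local minimum

The Hessian of f is constant: H = [[10, -6], [-6, 4]].
det(H) = 10·4 − (-6)² = 4.
det(H) > 0 and tr(H) = 14 > 0, so H is positive definite and the point is a local minimum.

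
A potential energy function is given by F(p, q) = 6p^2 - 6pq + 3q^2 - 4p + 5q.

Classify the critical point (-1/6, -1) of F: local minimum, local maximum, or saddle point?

local minimum

The Hessian of F is constant: H = [[12, -6], [-6, 6]].
det(H) = 12·6 − (-6)² = 36.
det(H) > 0 and tr(H) = 18 > 0, so H is positive definite and the point is a local minimum.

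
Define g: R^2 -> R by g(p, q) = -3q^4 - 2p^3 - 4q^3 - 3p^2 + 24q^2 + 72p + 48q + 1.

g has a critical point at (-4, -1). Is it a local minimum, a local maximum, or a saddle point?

The mixed partial ∂²g/∂p∂q is 0, so the Hessian at any point is diag(g_pp, g_qq) = diag(-6(2p + 1), 12(-3q^2 - 2q + 4)).
At (-4, -1): H = diag(42, 36).
Both eigenvalues are positive, so H is positive definite: a local minimum.

local minimum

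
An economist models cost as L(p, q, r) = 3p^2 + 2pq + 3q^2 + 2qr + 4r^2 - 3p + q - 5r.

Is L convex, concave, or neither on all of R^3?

L is quadratic, so its Hessian is the constant matrix H = [[6, 2, 0], [2, 6, 2], [0, 2, 8]].
Leading principal minors: 6, 32, 232.
All positive ⇒ H ≻ 0 ⇒ convex.

convex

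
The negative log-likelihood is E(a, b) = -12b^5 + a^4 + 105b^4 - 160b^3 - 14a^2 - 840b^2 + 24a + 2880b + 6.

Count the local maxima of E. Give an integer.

2

E separates as a function of a plus a function of b, so ∇E=0 decouples.
∂E/∂a = 4(a - 2)(a - 1)(a + 3) = 0 at a ∈ {-3, 1, 2}; ∂E/∂b = -60(b - 4)(b - 3)(b - 2)(b + 2) = 0 at b ∈ {-2, 2, 3, 4}.
The Hessian is diagonal: diag(E_aa, E_bb). Second derivatives: E_aa(-3)=80, E_aa(1)=-16, E_aa(2)=20; E_bb(-2)=7200, E_bb(2)=-480, E_bb(3)=300, E_bb(4)=-720.
Local maxima occur where both diagonal entries negative: (1, 2), (1, 4). Count: 2.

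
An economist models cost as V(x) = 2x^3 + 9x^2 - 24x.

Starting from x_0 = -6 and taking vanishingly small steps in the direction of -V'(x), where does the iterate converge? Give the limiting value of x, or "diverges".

V'(x) = 6(x - 1)(x + 4), so V'(-6) = 84.
Gradient descent moves in the -V' direction, i.e. x is decreasing.
There is no critical point below x=-6, and V' keeps the same sign, so the iterate runs off to −∞.

diverges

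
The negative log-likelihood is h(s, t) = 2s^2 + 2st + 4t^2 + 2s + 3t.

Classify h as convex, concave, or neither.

convex

h is quadratic, so its Hessian is the constant matrix H = [[4, 2], [2, 8]].
det(H) = 28, tr(H) = 12.
det(H) > 0 and tr(H) > 0, so H is positive definite everywhere: convex.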